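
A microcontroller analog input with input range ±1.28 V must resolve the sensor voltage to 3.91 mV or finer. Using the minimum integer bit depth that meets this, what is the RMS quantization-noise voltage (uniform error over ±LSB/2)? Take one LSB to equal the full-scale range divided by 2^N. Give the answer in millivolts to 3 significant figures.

0.722 mV

Range = 1.28 − (-1.28) = 2.56 V.
Need 2^N ≥ 2.56 V / 3.91 mV = 654.7 → N_min = 10.
Step size = 2.56/1024 V = 2.5000 mV.
V_rms = LSB/√12 = 0.722 mV.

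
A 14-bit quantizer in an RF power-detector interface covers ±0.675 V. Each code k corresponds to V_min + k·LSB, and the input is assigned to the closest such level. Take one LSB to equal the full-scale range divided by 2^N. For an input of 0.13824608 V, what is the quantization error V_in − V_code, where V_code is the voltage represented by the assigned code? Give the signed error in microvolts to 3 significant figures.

−16.9 µV

Full-scale range = 0.675 V − (-0.675 V) = 1.35 V. LSB = 1.35 V / 2^14 ≈ 82.40 µV.
(0.13824608 − (-0.675)) / LSB = 0.81324608 × 16384/1.35 = 9869.7954. Nearest integer: k = 9870.
Reconstructed level: -0.675 + 9870 × 1.35/16384 V = 0.13826293945 V.
Error = V_in − V_code = 0.13824608 − (0.13826293945) = −16.9 µV.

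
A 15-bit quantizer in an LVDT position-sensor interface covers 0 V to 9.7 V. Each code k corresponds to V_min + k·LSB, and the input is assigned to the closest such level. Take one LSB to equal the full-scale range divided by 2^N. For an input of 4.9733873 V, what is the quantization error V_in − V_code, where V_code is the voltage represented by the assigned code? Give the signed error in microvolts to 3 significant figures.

V_FS = 9.7 V. LSB = 9.7 V / 2^15 ≈ 296.0 µV.
(V_in − V_min)/LSB = (4.9733873 − (0)) × 32768/9.7 = 16800.8201 → nearest code k = 16801.
Reconstructed level: 0 + 16801 × 9.7/32768 V = 4.9734405518 V.
V_in − V_code = 4.9733873 − (4.9734405518) = −53.3 µV.

−53.3 µV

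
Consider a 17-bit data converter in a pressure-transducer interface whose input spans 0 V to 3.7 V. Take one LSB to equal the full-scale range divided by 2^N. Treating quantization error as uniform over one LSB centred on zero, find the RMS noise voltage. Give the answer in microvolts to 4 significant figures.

8.149 µV

Full-scale range = 3.7 V.
Step size = 3.7/131072 V = 28.2288 µV.
RMS of a uniform error over width LSB is LSB/√12 = 8.149 µV.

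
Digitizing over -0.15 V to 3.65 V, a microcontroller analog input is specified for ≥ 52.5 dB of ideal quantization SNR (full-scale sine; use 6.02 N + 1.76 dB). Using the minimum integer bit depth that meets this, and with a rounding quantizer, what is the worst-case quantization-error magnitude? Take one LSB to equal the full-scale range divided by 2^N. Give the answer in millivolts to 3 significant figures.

3.71 mV

The full-scale span is 3.65 − (-0.15) = 3.8 V.
Required N = ⌈(52.5 − 1.76)/6.02⌉ = ⌈8.429⌉ = 9.
LSB = 3.8 V / 2^9 = 7.4219 mV.
Half an LSB is 3.71 mV.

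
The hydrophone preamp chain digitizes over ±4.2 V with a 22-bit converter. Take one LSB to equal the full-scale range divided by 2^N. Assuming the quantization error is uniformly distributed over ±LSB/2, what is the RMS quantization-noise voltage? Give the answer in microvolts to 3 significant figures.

The full-scale span is 4.2 − (-4.2) = 8.4 V.
One LSB is 8.4 V / 4194304 = 2.0027 µV.
σ_q = LSB/√12 = 2.0027 µV/3.4641 = 0.578 µV.

0.578 µV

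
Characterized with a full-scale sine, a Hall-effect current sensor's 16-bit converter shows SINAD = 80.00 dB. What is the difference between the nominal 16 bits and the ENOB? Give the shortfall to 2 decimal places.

3.00 bits

N_eff = (80.00 − 1.76)/6.02 = 12.9967 bits.
Shortfall = 16 − 12.9967 = 3.0033 bits.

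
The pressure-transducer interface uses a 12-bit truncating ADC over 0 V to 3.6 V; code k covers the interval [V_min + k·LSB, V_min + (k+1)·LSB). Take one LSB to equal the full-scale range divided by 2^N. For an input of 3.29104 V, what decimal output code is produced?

3744

Range is 3.6 V. LSB = 3.6 V / 2^12 ≈ 0.8789 mV.
code = ⌊(V_in − V_min)/LSB⌋ = ⌊(V_in − V_min) × 2^12 / range⌋
     = ⌊(3.29104 − (0)) × 4096 / 3.6⌋ = ⌊3.29104 × 4096/3.6⌋
     = ⌊3744.472⌋ = 3744.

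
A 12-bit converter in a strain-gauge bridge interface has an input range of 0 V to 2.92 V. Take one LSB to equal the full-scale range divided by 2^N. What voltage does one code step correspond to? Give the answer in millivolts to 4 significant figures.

Range is 2.92 V.
2^12 = 4096 levels.
Step size = 2.92/4096 V = 0.7129 mV.

0.7129 mV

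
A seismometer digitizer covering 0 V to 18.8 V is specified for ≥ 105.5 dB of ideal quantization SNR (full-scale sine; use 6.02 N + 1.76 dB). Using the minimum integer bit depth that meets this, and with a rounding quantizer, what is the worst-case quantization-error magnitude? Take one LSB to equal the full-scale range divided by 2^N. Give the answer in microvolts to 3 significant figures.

V_FS = 18.8 V.
6.02 N + 1.76 ≥ 105.5 gives N ≥ 17.233, so the minimum integer is 18.
LSB = 18.8 V ÷ 2^18 = 18.8/262144 V = 71.716 µV.
|e|_max = LSB/2 = 35.9 µV.

35.9 µV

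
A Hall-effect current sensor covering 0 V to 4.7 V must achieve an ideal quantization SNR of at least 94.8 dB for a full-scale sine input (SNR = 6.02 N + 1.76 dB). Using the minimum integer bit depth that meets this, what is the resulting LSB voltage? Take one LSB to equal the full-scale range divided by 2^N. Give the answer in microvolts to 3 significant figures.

71.7 µV

Span = 4.7 V.
Solving 6.02 N ≥ 94.8 − 1.76: N ≥ 15.455. Round up → N = 16.
Step size = 4.7/65536 V = 71.7 µV.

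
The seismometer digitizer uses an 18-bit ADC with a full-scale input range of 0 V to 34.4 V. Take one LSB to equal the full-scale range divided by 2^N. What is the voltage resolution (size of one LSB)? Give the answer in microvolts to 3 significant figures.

Span = 34.4 V.
2^18 = 262144 levels.
One LSB is 34.4 V / 262144 = 131 µV.

131 µV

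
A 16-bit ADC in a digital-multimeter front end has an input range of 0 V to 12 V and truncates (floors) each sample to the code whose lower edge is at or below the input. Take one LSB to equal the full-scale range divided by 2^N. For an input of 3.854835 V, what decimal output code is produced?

21052

Range is 12 V. LSB = 12 V / 2^16 ≈ 183.1 µV.
code = ⌊(V_in − V_min)/LSB⌋ = ⌊(V_in − V_min) × 2^16 / range⌋
     = ⌊(3.854835 − (0)) × 65536 / 12⌋ = ⌊3.854835 × 65536/12⌋
     = ⌊21052.539⌋ = 21052.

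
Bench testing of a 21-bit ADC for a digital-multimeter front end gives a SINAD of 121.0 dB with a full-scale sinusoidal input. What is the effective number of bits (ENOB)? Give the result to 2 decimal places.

19.81 bits

Inverting SNR = 6.02 N + 1.76: N_eff = (121.0 − 1.76)/6.02 = 19.8073.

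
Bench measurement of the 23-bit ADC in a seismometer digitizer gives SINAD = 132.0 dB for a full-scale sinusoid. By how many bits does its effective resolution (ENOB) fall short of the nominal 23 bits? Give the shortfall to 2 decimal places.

N_eff = (132.0 − 1.76)/6.02 = 21.6346 bits.
23 − 21.6346 = 1.37 bits below nominal.

1.37 bits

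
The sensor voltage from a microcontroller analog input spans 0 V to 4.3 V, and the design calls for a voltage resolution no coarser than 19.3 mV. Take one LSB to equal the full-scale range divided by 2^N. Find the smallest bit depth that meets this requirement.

V_FS = 4.3 V.
Need 2^N ≥ 4.3 V / 19.3 mV = 222.8 → N_min = 8.

8 bits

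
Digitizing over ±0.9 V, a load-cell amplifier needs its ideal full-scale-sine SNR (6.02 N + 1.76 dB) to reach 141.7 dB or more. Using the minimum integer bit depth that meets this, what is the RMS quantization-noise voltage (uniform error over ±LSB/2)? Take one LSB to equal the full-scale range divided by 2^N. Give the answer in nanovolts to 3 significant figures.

31.0 nV

Full-scale range = 0.9 V − (-0.9 V) = 1.8 V.
Required N = ⌈(141.7 − 1.76)/6.02⌉ = ⌈23.246⌉ = 24.
One LSB is 1.8 V / 16777216 = 107.29 nV.
RMS noise = LSB/√12 = 31.0 nV.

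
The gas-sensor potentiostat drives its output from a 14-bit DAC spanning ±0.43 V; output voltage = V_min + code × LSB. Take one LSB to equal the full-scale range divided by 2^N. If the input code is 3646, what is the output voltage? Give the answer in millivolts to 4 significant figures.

Range = 0.43 − (-0.43) = 0.86 V. LSB = 0.86 V / 2^14.
V_out = V_min + code × LSB = -0.43 V + 3646 × 0.86 V / 16384
      = -0.43 V + 0.191379 V = -0.238621 V.

-238.6 mV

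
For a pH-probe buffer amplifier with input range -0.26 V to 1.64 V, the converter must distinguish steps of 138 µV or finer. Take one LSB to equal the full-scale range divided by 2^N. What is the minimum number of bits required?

14 bits

Span: 1.64 V − (-0.26 V) = 1.9 V.
Need 2^N ≥ 1.9 V / 138 µV = 13770 → N_min = 14.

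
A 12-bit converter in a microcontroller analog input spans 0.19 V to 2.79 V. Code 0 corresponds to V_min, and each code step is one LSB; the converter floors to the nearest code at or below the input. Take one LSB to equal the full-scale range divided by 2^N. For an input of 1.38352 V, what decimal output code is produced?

Range = 2.79 − (0.19) = 2.6 V. LSB = 2.6 V / 2^12 ≈ 0.6348 mV.
V_in − V_min = 1.38352 − (0.19) = 1.19352 V.
Divide by LSB: 1.19352 × 4096/2.6 = 1880.2530.
Truncating gives code 1880.

1880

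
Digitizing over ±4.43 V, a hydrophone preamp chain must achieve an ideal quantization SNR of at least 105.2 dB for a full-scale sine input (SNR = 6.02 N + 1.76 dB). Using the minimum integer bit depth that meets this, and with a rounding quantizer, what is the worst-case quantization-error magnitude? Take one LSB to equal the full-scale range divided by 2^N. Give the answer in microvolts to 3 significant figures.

The full-scale span is 4.43 − (-4.43) = 8.86 V.
Required N = ⌈(105.2 − 1.76)/6.02⌉ = ⌈17.183⌉ = 18.
Step size = 8.86/262144 V = 33.798 µV.
Max error for round-to-nearest is LSB/2 = 16.9 µV.

16.9 µV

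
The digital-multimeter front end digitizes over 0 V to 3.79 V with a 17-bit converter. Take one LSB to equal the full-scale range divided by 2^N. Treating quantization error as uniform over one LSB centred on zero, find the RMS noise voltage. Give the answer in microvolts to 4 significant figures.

V_FS = 3.79 V.
LSB = 3.79 V / 2^17 = 28.9154 µV.
RMS of a uniform error over width LSB is LSB/√12 = 8.347 µV.

8.347 µV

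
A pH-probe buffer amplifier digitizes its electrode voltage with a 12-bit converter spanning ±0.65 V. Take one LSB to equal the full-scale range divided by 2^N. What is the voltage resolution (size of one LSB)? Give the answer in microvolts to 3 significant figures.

317 µV

Full-scale range = 0.65 V − (-0.65 V) = 1.3 V.
There are 2^12 = 4096 steps.
LSB = 1.3 V ÷ 2^12 = 1.3/4096 V = 317 µV.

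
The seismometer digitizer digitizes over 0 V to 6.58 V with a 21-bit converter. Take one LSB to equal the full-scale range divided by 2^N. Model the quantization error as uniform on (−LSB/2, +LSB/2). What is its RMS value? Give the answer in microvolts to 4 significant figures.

0.9057 µV

Full-scale range = 6.58 V.
LSB = 6.58 V / 2^21 = 3.13759 µV.
V_rms = LSB/√12 = 3.13759 µV / √12 = 0.9057 µV.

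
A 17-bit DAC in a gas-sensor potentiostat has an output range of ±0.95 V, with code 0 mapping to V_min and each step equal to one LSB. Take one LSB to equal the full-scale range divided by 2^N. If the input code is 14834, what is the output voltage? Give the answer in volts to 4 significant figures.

Span: 0.95 V − (-0.95 V) = 1.9 V. LSB = 1.9 V / 2^17.
Output = V_min + (14834/131072) × range = -0.95 + 0.113174 × 1.9 V
      = -0.95 V + 0.215031 V = -0.734969 V.

-0.7350 V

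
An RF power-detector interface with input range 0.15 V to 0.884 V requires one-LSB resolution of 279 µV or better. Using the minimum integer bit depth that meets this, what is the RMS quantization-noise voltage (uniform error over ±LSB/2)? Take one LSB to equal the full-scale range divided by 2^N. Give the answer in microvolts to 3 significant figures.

Range = 0.884 − (0.15) = 0.734 V.
Need 2^N ≥ 0.734 V / 279 µV = 2631 → N_min = 12.
One LSB is 0.734 V / 4096 = 179.20 µV.
V_rms = LSB/√12 = 51.7 µV.

51.7 µV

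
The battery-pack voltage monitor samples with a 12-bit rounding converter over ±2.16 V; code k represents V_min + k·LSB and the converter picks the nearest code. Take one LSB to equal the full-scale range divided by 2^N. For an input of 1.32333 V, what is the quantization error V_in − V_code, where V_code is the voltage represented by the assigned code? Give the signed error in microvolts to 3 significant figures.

−303 µV

Span: 2.16 V − (-2.16 V) = 4.32 V. LSB = 4.32 V / 2^12 ≈ 1.055 mV.
(1.32333 − (-2.16)) / LSB = 3.48333 × 4096/4.32 = 3302.7129. Nearest integer: k = 3303.
Reconstructed level: -2.16 + 3303 × 4.32/4096 V = 1.323632813 V.
e = 1.32333 − (1.323632813) = −303 µV.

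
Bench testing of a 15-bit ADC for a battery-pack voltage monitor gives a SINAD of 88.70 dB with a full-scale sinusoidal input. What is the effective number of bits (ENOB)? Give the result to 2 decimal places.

14.44 bits

ENOB = (SINAD − 1.76) / 6.02 = (88.70 − 1.76) / 6.02 = 86.94 / 6.02 = 14.4419.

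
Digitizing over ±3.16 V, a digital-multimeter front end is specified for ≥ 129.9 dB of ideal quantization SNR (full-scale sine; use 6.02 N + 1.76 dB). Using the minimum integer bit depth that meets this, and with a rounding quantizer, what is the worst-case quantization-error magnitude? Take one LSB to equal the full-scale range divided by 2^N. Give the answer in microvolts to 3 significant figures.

0.753 µV

Span: 3.16 V − (-3.16 V) = 6.32 V.
6.02 N + 1.76 ≥ 129.9 gives N ≥ 21.286, so the minimum integer is 22.
LSB = 6.32 V ÷ 2^22 = 6.32/4194304 V = 1.5068 µV.
Max error for round-to-nearest is LSB/2 = 0.753 µV.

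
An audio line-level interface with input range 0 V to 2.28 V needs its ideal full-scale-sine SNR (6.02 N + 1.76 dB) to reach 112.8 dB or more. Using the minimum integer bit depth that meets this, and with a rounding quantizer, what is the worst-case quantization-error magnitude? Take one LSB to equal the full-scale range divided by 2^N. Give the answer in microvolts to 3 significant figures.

Full-scale range = 2.28 V.
N ≥ (112.8 − 1.76)/6.02 = 18.445 → N_min = 19.
LSB = 2.28 V ÷ 2^19 = 2.28/524288 V = 4.3488 µV.
Half an LSB is 2.17 µV.

2.17 µV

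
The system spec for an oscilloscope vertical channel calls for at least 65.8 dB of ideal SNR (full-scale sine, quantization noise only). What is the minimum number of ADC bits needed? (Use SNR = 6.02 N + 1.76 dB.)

Solving 6.02 N ≥ 65.8 − 1.76: N ≥ 10.638. Round up → N = 11.

11 bits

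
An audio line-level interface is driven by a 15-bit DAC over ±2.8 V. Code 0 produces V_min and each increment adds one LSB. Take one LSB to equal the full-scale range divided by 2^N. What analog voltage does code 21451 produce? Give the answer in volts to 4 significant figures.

0.8659 V

Span: 2.8 V − (-2.8 V) = 5.6 V. LSB = 5.6 V / 2^15.
V_out = V_min + code × LSB = -2.8 V + 21451 × 5.6 V / 32768
      = -2.8 + 3.66594 = 0.865942 V.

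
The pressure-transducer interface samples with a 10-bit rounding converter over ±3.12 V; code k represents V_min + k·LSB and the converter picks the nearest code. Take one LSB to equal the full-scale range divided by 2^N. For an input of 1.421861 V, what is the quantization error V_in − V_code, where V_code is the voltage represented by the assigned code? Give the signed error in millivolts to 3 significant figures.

+2.02 mV

Range = 3.12 − (-3.12) = 6.24 V. LSB = 6.24 V / 2^10 ≈ 6.094 mV.
Position in LSBs: (1.421861 − (-3.12)) × 1024/6.24 = 745.3310; rounding gives k = 745.
V_code = V_min + k × range/2^10 = -3.12 + 745 × 6.24/1024 = 1.419843750 V.
e = 1.421861 − (1.419843750) = +2.02 mV.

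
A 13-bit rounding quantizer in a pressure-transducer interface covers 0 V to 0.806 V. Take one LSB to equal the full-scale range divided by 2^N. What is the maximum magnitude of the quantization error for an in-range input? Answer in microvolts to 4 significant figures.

49.19 µV

Span = 0.806 V.
Step size = 0.806/8192 V = 98.3887 µV.
A rounding quantizer has |error| ≤ LSB/2 = 49.19 µV.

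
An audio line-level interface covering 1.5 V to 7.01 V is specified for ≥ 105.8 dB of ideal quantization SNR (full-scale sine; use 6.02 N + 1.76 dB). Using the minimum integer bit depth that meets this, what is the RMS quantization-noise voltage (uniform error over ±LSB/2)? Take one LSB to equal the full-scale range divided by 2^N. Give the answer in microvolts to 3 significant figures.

Full-scale range = 7.01 V − (1.5 V) = 5.51 V.
Solving 6.02 N ≥ 105.8 − 1.76: N ≥ 17.282. Round up → N = 18.
LSB = 5.51 V / 2^18 = 21.019 µV.
V_rms = LSB/√12 = 6.07 µV.

6.07 µV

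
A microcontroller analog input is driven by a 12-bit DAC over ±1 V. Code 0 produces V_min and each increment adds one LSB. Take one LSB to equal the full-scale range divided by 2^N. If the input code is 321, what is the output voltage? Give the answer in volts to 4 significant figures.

-0.8433 V

Span: 1 V − (-1 V) = 2 V. LSB = 2 V / 2^12.
V_out = V_min + code × LSB = -1 V + 321 × 2 V / 4096
      = -1 V + 0.156738 V = -0.843262 V.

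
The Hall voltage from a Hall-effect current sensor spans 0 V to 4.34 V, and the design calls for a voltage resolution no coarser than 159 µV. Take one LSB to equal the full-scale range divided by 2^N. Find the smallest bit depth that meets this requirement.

Range is 4.34 V.
Need 2^N ≥ 4.34 V / 159 µV = 27300 → N_min = 15.

15 bits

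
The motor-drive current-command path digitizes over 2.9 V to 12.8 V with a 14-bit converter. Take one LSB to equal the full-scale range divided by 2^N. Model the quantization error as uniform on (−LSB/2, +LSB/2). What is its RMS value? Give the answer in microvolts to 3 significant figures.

174 µV

Span: 12.8 V − (2.9 V) = 9.9 V.
Step size = 9.9/16384 V = 0.60425 mV.
σ_q = LSB/√12 = 0.60425 mV/3.4641 = 174 µV.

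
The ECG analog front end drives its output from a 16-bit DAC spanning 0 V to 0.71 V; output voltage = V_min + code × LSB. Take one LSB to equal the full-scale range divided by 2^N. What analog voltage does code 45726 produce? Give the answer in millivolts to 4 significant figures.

V_FS = 0.71 V. LSB = 0.71 V / 2^16.
Output = V_min + (45726/65536) × range = 0 + 0.697723 × 0.71 V
      = 0 V + 0.495384 V = 0.495384 V.

495.4 mV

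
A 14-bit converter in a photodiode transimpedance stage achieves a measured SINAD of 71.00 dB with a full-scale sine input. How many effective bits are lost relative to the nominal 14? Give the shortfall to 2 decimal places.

N_eff = (71.00 − 1.76)/6.02 = 11.5017 bits.
14 − 11.5017 = 2.50 bits below nominal.

2.50 bits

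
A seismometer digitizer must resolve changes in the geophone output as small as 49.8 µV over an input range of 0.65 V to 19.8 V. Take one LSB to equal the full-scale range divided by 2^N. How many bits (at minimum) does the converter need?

The full-scale span is 19.8 − (0.65) = 19.15 V.
Levels needed ≥ 19.15/49.8 µV = 384500. 2^19 = 524288 suffices, so N_min = 19.

19 bits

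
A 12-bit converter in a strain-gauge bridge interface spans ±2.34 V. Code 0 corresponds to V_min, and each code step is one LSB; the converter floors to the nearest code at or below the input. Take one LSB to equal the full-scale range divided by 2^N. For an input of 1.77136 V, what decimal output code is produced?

Full-scale range = 2.34 V − (-2.34 V) = 4.68 V. LSB = 4.68 V / 2^12 ≈ 1.143 mV.
V_in − V_min = 1.77136 − (-2.34) = 4.11136 V.
Divide by LSB: 4.11136 × 4096/4.68 = 3598.3185.
Truncating gives code 3598.

3598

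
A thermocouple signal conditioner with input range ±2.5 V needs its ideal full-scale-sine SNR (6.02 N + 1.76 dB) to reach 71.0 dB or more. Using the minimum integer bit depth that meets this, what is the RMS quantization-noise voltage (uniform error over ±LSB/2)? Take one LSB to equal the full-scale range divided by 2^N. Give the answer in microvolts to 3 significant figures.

352 µV

The full-scale span is 2.5 − (-2.5) = 5 V.
N ≥ (71.0 − 1.76)/6.02 = 11.502 → N_min = 12.
LSB = 5 V ÷ 2^12 = 5/4096 V = 1.2207 mV.
σ_q = LSB/√12 = 1.2207 mV/3.4641 = 352 µV.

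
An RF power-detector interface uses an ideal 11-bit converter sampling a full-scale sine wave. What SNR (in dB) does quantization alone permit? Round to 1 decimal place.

For an ideal N-bit converter with full-scale sine input, SNR = 6.02 N + 1.76 dB. SNR = 6.02 × 11 + 1.76 = 66.22 + 1.76 = 67.98 dB.

68.0 dB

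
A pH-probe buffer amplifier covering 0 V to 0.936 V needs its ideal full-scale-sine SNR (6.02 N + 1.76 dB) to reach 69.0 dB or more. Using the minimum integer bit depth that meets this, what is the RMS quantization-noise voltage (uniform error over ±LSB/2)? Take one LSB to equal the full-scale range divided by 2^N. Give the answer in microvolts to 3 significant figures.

66.0 µV

V_FS = 0.936 V.
Solving 6.02 N ≥ 69.0 − 1.76: N ≥ 11.169. Round up → N = 12.
LSB = 0.936 V / 2^12 = 228.52 µV.
RMS noise = LSB/√12 = 66.0 µV.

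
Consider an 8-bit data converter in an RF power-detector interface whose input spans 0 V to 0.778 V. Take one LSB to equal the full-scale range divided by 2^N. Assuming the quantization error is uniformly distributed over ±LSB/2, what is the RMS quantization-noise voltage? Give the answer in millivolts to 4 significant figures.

0.8773 mV

Full-scale range = 0.778 V.
One LSB is 0.778 V / 256 = 3.03906 mV.
V_rms = LSB/√12 = 3.03906 mV / √12 = 0.8773 mV.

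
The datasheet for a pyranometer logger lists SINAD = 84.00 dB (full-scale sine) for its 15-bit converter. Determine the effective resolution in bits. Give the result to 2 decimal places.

Inverting SNR = 6.02 N + 1.76: N_eff = (84.00 − 1.76)/6.02 = 13.6611.

13.66 bits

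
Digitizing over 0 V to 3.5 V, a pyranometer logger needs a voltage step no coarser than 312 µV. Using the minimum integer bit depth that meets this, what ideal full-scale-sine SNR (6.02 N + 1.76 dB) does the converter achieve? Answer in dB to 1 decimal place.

86.0 dB

Range is 3.5 V.
Levels needed ≥ 3.5/312 µV = 11220. 2^14 = 16384 suffices, so N_min = 14.
6.02(14) + 1.76 = 86.04 dB.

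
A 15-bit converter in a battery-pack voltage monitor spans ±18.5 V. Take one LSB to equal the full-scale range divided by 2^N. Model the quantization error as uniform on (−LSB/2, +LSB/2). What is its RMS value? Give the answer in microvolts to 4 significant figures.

326.0 µV

Range = 18.5 − (-18.5) = 37 V.
One LSB is 37 V / 32768 = 1.12915 mV.
For a uniform distribution on [−LSB/2, +LSB/2], V_rms = LSB/√12 = 1.12915 mV/3.4641 = 326.0 µV.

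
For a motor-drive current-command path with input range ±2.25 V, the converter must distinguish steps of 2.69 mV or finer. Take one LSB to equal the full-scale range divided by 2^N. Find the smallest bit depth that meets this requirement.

The full-scale span is 2.25 − (-2.25) = 4.5 V.
Levels needed ≥ 4.5/2.69 mV = 1673. 2^11 = 2048 suffices, so N_min = 11.

11 bits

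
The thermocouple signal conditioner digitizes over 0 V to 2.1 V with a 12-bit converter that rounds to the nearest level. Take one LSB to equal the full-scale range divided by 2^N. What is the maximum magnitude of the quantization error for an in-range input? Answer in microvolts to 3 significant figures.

Full-scale range = 2.1 V.
Step size = 2.1/4096 V = 0.51270 mV.
Worst-case error for round-to-nearest is half an LSB: 256 µV.

256 µV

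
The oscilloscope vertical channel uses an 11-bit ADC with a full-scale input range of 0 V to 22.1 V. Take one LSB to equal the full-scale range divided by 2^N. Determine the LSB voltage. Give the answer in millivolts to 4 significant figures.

10.79 mV

V_FS = 22.1 V.
Number of codes = 2^11 = 2048.
One LSB is 22.1 V / 2048 = 10.79 mV.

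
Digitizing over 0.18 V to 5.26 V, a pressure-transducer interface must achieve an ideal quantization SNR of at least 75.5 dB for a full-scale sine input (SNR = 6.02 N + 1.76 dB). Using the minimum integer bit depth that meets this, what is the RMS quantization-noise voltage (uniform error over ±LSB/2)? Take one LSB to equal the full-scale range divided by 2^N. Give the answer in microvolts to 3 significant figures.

Full-scale range = 5.26 V − (0.18 V) = 5.08 V.
Solving 6.02 N ≥ 75.5 − 1.76: N ≥ 12.249. Round up → N = 13.
LSB = 5.08 V ÷ 2^13 = 5.08/8192 V = 0.62012 mV.
V_rms = LSB/√12 = 179 µV.

179 µV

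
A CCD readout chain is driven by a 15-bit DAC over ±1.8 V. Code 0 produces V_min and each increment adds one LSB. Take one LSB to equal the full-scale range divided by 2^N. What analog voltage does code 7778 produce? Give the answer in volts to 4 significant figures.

-0.9455 V

Full-scale range = 1.8 V − (-1.8 V) = 3.6 V. LSB = 3.6 V / 2^15.
Output = V_min + (7778/32768) × range = -1.8 + 0.237366 × 3.6 V
      = -1.8 V + 0.854517 V = -0.945483 V.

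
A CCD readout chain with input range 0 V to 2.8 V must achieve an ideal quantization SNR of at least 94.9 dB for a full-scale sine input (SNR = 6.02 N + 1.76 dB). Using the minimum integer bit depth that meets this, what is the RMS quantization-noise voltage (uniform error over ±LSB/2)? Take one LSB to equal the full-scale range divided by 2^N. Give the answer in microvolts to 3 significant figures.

Range is 2.8 V.
6.02 N + 1.76 ≥ 94.9 gives N ≥ 15.472, so the minimum integer is 16.
Step size = 2.8/65536 V = 42.725 µV.
RMS noise = LSB/√12 = 12.3 µV.

12.3 µV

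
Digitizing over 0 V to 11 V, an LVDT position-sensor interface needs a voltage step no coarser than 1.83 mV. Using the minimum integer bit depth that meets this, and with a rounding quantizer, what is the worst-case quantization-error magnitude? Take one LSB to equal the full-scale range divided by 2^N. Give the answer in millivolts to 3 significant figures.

Full-scale range = 11 V.
Levels needed ≥ 11/1.83 mV = 6011. 2^13 = 8192 suffices, so N_min = 13.
Step size = 11/8192 V = 1.3428 mV.
Max error for round-to-nearest is LSB/2 = 0.671 mV.

0.671 mV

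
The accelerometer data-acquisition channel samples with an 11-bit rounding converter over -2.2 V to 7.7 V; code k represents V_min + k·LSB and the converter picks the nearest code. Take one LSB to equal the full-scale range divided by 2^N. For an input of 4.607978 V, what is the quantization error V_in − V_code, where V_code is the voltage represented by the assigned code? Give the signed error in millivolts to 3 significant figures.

+1.73 mV

Full-scale range = 7.7 V − (-2.2 V) = 9.9 V. LSB = 9.9 V / 2^11 ≈ 4.834 mV.
Position in LSBs: (4.607978 − (-2.2)) × 2048/9.9 = 1408.3575; rounding gives k = 1408.
V_code = V_min + k × range/2^11 = -2.2 + 1408 × 9.9/2048 = 4.606250000 V.
e = 4.607978 − (4.606250000) = +1.73 mV.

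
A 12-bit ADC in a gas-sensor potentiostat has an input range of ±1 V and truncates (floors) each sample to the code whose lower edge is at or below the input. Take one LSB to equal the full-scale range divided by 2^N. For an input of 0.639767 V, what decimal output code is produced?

3358

Range = 1 − (-1) = 2 V. LSB = 2 V / 2^12 ≈ 488.3 µV.
V_in − V_min = 0.639767 − (-1) = 1.639767 V.
Divide by LSB: 1.639767 × 4096/2 = 3358.2428.
Truncating gives code 3358.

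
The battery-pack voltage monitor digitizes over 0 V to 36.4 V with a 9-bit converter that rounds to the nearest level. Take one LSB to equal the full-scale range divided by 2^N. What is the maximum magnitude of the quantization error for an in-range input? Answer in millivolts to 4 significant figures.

35.55 mV

Range is 36.4 V.
LSB = 36.4 V ÷ 2^9 = 36.4/512 V = 71.0938 mV.
|e|_max = LSB/2 = 35.55 mV.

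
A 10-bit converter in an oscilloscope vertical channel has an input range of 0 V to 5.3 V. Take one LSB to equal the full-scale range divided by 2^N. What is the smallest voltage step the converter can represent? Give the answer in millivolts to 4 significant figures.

V_FS = 5.3 V.
There are 2^10 = 1024 steps.
LSB = 5.3 V ÷ 2^10 = 5.3/1024 V = 5.176 mV.

5.176 mV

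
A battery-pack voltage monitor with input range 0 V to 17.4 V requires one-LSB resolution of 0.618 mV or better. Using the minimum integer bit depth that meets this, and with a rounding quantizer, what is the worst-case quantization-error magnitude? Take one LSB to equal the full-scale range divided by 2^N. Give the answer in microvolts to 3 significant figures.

Span = 17.4 V.
Required number of levels: 17.4/0.618 mV = 28155; smallest N with 2^N ≥ that is 15.
One LSB is 17.4 V / 32768 = 0.53101 mV.
|e|_max = LSB/2 = 266 µV.

266 µV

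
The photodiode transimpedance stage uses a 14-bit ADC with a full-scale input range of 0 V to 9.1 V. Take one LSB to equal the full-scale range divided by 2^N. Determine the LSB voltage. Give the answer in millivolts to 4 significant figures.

Span = 9.1 V.
2^14 = 16384 levels.
LSB = 9.1 V / 2^14 = 0.5554 mV.

0.5554 mV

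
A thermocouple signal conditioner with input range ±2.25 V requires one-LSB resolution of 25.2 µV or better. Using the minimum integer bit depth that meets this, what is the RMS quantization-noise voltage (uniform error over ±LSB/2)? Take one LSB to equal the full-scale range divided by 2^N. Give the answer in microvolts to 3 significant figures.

Range = 2.25 − (-2.25) = 4.5 V.
Levels needed ≥ 4.5/25.2 µV = 178600. 2^18 = 262144 suffices, so N_min = 18.
One LSB is 4.5 V / 262144 = 17.166 µV.
σ_q = LSB/√12 = 17.166 µV/3.4641 = 4.96 µV.

4.96 µV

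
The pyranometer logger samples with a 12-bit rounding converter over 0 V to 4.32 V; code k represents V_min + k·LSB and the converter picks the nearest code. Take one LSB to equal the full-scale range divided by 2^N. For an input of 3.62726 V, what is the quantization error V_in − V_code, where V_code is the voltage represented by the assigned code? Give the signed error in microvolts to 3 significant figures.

+190 µV

Range is 4.32 V. LSB = 4.32 V / 2^12 ≈ 1.055 mV.
(V_in − V_min)/LSB = (3.62726 − (0)) × 4096/4.32 = 3439.1799 → nearest code k = 3439.
V_code = V_min + k × range/2^12 = 0 + 3439 × 4.32/4096 = 3.627070313 V.
V_in − V_code = 3.62726 − (3.627070313) = +190 µV.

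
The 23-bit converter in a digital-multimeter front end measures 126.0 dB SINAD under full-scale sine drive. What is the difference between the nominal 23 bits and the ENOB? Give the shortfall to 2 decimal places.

2.36 bits

ENOB = (SINAD − 1.76)/6.02 = (126.0 − 1.76)/6.02 = 20.6379 bits.
23 − 20.6379 = 2.36 bits below nominal.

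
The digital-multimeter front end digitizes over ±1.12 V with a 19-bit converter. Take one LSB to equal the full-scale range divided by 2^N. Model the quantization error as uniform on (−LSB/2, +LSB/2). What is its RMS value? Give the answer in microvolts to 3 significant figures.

The full-scale span is 1.12 − (-1.12) = 2.24 V.
Step size = 2.24/524288 V = 4.2725 µV.
σ_q = LSB/√12 = 4.2725 µV/3.4641 = 1.23 µV.

1.23 µV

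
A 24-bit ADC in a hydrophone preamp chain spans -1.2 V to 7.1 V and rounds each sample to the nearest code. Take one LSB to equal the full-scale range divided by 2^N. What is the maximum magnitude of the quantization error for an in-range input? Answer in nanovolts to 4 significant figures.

Span: 7.1 V − (-1.2 V) = 8.3 V.
LSB = 8.3 V / 2^24 = 494.719 nV.
|e|_max = LSB/2 = 247.4 nV.

247.4 nV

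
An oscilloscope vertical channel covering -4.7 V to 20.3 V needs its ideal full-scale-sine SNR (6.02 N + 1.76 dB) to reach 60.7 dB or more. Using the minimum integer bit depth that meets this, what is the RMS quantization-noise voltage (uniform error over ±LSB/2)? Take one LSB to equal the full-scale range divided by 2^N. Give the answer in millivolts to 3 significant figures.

7.05 mV

Full-scale range = 20.3 V − (-4.7 V) = 25 V.
6.02 N + 1.76 ≥ 60.7 gives N ≥ 9.791, so the minimum integer is 10.
One LSB is 25 V / 1024 = 24.414 mV.
σ_q = LSB/√12 = 24.414 mV/3.4641 = 7.05 mV.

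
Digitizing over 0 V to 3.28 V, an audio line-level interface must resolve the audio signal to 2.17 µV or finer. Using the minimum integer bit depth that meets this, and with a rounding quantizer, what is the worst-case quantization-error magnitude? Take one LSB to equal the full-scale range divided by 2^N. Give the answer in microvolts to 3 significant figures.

0.782 µV

V_FS = 3.28 V.
Required number of levels: 3.28/2.17 µV = 1.5115e6; smallest N with 2^N ≥ that is 21.
LSB = 3.28 V ÷ 2^21 = 3.28/2097152 V = 1.5640 µV.
|e|_max = LSB/2 = 0.782 µV.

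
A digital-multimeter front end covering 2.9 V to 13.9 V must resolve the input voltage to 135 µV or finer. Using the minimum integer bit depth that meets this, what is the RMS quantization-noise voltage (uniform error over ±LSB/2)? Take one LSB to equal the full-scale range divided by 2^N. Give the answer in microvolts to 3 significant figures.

24.2 µV

Range = 13.9 − (2.9) = 11 V.
11 V / 135 µV = 81480. Since 2^16 = 65536 and 2^17 = 131072, N = 17.
Step size = 11/131072 V = 83.923 µV.
σ_q = LSB/√12 = 83.923 µV/3.4641 = 24.2 µV.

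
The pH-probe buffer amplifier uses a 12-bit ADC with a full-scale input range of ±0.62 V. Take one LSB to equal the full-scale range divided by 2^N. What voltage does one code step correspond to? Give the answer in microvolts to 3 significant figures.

Full-scale range = 0.62 V − (-0.62 V) = 1.24 V.
There are 2^12 = 4096 steps.
LSB = 1.24 V ÷ 2^12 = 1.24/4096 V = 303 µV.

303 µV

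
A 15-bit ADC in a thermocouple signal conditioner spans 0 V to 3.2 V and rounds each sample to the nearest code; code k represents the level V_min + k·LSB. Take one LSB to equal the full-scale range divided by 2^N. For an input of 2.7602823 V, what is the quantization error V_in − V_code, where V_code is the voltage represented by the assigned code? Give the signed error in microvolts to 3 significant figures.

V_FS = 3.2 V. LSB = 3.2 V / 2^15 ≈ 97.66 µV.
Position in LSBs: (2.7602823 − (0)) × 32768/3.2 = 28265.2908; rounding gives k = 28265.
V_code = 0 + (28265/32768) × 3.2 = 2.7602539063 V.
Error = V_in − V_code = 2.7602823 − (2.7602539063) = +28.4 µV.

+28.4 µV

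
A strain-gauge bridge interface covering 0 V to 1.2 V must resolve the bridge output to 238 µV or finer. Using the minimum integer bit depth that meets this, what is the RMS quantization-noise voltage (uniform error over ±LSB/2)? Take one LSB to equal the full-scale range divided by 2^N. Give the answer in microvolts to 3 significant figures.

Span = 1.2 V.
Required number of levels: 1.2/238 µV = 5042.0; smallest N with 2^N ≥ that is 13.
Step size = 1.2/8192 V = 146.48 µV.
V_rms = LSB/√12 = 42.3 µV.

42.3 µV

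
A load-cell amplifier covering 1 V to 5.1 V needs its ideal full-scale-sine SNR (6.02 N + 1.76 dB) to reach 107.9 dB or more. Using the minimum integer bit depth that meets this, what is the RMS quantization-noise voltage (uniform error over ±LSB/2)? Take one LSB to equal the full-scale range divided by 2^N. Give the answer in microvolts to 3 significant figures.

4.51 µV

Span: 5.1 V − (1 V) = 4.1 V.
N ≥ (107.9 − 1.76)/6.02 = 17.631 → N_min = 18.
LSB = 4.1 V / 2^18 = 15.640 µV.
V_rms = LSB/√12 = 4.51 µV.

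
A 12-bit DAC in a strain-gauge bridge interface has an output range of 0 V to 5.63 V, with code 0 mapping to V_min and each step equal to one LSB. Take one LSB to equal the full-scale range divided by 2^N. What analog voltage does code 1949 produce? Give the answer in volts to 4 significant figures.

2.679 V

Span = 5.63 V. LSB = 5.63 V / 2^12.
V_out = V_min + code × LSB = 0 V + 1949 × 5.63 V / 4096
      = 0 + 2.67892 = 2.67892 V.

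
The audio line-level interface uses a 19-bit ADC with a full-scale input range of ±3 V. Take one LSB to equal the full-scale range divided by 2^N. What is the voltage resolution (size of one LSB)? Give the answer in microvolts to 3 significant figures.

Range = 3 − (-3) = 6 V.
There are 2^19 = 524288 steps.
LSB = 6 V / 2^19 = 11.4 µV.

11.4 µV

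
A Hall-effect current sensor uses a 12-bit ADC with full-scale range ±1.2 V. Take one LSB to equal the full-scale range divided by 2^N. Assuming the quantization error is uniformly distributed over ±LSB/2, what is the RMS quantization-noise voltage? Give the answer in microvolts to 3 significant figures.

The full-scale span is 1.2 − (-1.2) = 2.4 V.
LSB = 2.4 V ÷ 2^12 = 2.4/4096 V = 0.58594 mV.
RMS of a uniform error over width LSB is LSB/√12 = 169 µV.

169 µV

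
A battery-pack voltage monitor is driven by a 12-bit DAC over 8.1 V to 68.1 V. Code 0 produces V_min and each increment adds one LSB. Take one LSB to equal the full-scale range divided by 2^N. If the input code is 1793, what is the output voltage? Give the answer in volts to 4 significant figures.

The full-scale span is 68.1 − (8.1) = 60 V. LSB = 60 V / 2^12.
V_out = 8.1 + 1793 × (60/4096) V
      = 8.1 V + 26.2646 V = 34.3646 V.

34.36 V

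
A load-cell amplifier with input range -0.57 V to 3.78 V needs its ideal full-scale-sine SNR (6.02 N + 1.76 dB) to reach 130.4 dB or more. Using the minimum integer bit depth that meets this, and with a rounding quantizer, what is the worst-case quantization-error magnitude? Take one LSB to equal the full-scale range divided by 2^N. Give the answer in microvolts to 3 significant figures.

0.519 µV

Range = 3.78 − (-0.57) = 4.35 V.
N ≥ (130.4 − 1.76)/6.02 = 21.369 → N_min = 22.
LSB = 4.35 V ÷ 2^22 = 4.35/4194304 V = 1.0371 µV.
|e|_max = LSB/2 = 0.519 µV.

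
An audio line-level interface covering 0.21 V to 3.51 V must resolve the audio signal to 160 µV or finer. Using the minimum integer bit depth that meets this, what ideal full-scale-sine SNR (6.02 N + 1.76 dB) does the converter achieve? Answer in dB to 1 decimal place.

Full-scale range = 3.51 V − (0.21 V) = 3.3 V.
3.3 V / 160 µV = 20620. Since 2^14 = 16384 and 2^15 = 32768, N = 15.
6.02(15) + 1.76 = 92.06 dB.

92.1 dB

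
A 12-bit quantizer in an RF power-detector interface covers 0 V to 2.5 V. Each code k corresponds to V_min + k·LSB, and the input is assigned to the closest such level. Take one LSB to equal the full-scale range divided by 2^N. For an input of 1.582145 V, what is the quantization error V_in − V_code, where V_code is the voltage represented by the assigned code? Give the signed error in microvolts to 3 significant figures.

+114 µV

V_FS = 2.5 V. LSB = 2.5 V / 2^12 ≈ 0.6104 mV.
(V_in − V_min)/LSB = (1.582145 − (0)) × 4096/2.5 = 2592.1864 → nearest code k = 2592.
V_code = V_min + k × range/2^12 = 0 + 2592 × 2.5/4096 = 1.582031250 V.
Error = V_in − V_code = 1.582145 − (1.582031250) = +114 µV.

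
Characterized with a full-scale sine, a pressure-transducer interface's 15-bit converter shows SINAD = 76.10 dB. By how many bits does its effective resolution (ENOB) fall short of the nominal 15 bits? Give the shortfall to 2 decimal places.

N_eff = (76.10 − 1.76)/6.02 = 12.3488 bits.
15 − 12.3488 = 2.65 bits below nominal.

2.65 bits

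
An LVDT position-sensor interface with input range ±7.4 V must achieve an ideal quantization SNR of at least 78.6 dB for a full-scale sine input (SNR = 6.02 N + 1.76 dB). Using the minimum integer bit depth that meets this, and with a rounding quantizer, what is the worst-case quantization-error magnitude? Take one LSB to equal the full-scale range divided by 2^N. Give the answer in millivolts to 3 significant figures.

Range = 7.4 − (-7.4) = 14.8 V.
6.02 N + 1.76 ≥ 78.6 gives N ≥ 12.764, so the minimum integer is 13.
LSB = 14.8 V / 2^13 = 1.8066 mV.
|e|_max = LSB/2 = 0.903 mV.

0.903 mV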